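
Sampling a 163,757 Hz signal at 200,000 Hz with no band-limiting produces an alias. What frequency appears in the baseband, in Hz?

Nyquist = 200,000/2 = 100,000 Hz; 163,757 Hz exceeds it.
Alias = |163,757 − 1×200,000| = |163,757 − 200,000| = 36,243 Hz.

36,243 Hz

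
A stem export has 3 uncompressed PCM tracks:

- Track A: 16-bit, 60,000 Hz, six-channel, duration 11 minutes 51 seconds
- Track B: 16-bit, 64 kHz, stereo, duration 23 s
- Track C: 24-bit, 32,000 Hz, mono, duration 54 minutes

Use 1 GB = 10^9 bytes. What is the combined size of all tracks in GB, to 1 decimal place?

Track A: 11 minutes 51 seconds = 711 s; 60,000 × 711 × 2 × 6 = 511,920,000 bytes.
Track B: 64,000 × 23 × 2 × 2 = 5,888,000 bytes.
Track C: 54 minutes = 3,240 s; 32,000 × 3,240 × 3 × 1 = 311,040,000 bytes.
Total = 828,848,000 bytes = 0.8 GB.

0.8 GB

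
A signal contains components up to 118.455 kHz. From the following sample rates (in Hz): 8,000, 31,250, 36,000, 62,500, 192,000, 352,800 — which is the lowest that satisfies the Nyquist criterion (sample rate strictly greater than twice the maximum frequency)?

352,800 Hz

Need sample rate > 2 × 118,455 = 236,910 Hz.
Lowest listed rate above 236,910 Hz is 352,800 Hz.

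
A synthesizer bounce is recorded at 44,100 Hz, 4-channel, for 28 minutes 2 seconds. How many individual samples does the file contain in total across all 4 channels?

28 minutes 2 seconds = 1,682 s.
44,100 × 1,682 s × 4 ch = 296,704,800 samples.

296,704,800 samples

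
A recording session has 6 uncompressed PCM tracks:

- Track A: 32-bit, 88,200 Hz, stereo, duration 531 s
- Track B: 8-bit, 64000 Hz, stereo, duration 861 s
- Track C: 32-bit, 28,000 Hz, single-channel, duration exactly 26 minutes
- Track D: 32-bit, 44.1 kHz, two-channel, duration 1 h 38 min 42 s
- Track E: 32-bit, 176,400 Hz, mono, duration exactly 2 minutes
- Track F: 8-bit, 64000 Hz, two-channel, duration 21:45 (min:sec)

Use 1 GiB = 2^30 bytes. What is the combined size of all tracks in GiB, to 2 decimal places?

2.79 GiB

Track A: 88,200 × 531 × 4 × 2 = 374,673,600 bytes.
Track B: 64,000 × 861 × 1 × 2 = 110,208,000 bytes.
Track C: exactly 26 minutes = 1,560 s; 28,000 × 1,560 × 4 × 1 = 174,720,000 bytes.
Track D: 1 h 38 min 42 s = 5,922 s; 44,100 × 5,922 × 4 × 2 = 2,089,281,600 bytes.
Track E: exactly 2 minutes = 120 s; 176,400 × 120 × 4 × 1 = 84,672,000 bytes.
Track F: 21:45 (min:sec) = 1,305 s; 64,000 × 1,305 × 1 × 2 = 167,040,000 bytes.
Total = 3,000,595,200 bytes = 2.79 GiB.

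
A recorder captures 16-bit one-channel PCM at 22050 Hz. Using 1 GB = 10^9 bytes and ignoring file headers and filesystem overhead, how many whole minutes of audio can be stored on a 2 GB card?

Uncompressed byte rate = 22,050 × 2 × 1 = 44,100 bytes/s.
Capacity = 2 × 1,000,000,000 = 2,000,000,000 bytes.
2,000,000,000 / 44,100 ≈ 45351.47 s → 755 minutes.

755 minutes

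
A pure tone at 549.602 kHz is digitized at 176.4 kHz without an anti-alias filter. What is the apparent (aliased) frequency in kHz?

20.402 kHz

Nyquist = 176,400/2 = 88,200 Hz; 549,602 Hz exceeds it.
Alias = |549,602 − 3×176,400| = |549,602 − 529,200| = 20,402 Hz = 20.402 kHz.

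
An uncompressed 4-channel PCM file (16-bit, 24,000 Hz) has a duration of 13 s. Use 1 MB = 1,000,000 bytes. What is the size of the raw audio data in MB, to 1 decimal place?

Bytes = 24,000 samples/s × 13 s × 2 bytes/sample × 4 ch = 2,496,000 bytes.
2,496,000 / 1,000,000 = 2.5 MB.

2.5 MB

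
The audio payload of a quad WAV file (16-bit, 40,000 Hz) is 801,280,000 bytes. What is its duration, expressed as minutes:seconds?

41:44

Byte rate = 40,000 × 2 × 4 = 320,000 bytes/s.
Duration = 801,280,000 / 320,000 = 2,504 s.
2,504 s = 41:44.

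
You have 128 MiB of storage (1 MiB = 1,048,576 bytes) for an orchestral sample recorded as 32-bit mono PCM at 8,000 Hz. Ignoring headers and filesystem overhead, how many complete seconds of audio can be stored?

4,194 seconds

Uncompressed byte rate = 8,000 × 4 × 1 = 32,000 bytes/s.
Capacity = 128 × 1,048,576 = 134,217,728 bytes.
134,217,728 / 32,000 ≈ 4194.3 s → 4,194 seconds.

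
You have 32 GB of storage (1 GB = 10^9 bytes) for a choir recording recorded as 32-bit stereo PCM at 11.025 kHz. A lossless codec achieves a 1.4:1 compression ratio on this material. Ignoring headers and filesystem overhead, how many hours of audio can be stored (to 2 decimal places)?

141.09 hours

Uncompressed byte rate = 11,025 × 4 × 2 = 88,200 bytes/s.
After 1.4:1 compression, effective rate ≈ 63000 bytes/s.
Capacity = 32 × 1,000,000,000 = 32,000,000,000 bytes.
32,000,000,000 / effective rate ≈ 507936.51 s → 141.09 hours.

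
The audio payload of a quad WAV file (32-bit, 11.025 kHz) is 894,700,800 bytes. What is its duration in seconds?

Byte rate = 11,025 × 4 × 4 = 176,400 bytes/s.
Duration = 894,700,800 / 176,400 = 5,072 s.

5,072 seconds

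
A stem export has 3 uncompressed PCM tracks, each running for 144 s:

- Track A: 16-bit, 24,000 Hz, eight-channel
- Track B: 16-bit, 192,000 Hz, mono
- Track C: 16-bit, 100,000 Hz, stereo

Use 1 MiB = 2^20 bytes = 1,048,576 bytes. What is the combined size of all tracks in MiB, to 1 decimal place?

160.4 MiB

Track A: 24,000 × 144 × 2 × 8 = 55,296,000 bytes.
Track B: 192,000 × 144 × 2 × 1 = 55,296,000 bytes.
Track C: 100,000 × 144 × 2 × 2 = 57,600,000 bytes.
Total = 168,192,000 bytes = 160.4 MiB.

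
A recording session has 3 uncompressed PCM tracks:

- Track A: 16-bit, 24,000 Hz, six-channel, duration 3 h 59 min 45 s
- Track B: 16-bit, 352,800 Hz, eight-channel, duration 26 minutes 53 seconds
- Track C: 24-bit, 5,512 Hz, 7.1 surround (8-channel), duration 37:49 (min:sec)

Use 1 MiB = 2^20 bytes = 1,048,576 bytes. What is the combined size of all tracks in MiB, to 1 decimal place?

12920.5 MiB

Track A: 3 h 59 min 45 s = 14,385 s; 24,000 × 14,385 × 2 × 6 = 4,142,880,000 bytes.
Track B: 26 minutes 53 seconds = 1,613 s; 352,800 × 1,613 × 2 × 8 = 9,105,062,400 bytes.
Track C: 37:49 (min:sec) = 2,269 s; 5,512 × 2,269 × 3 × 8 = 300,161,472 bytes.
Total = 13,548,103,872 bytes = 12920.5 MiB.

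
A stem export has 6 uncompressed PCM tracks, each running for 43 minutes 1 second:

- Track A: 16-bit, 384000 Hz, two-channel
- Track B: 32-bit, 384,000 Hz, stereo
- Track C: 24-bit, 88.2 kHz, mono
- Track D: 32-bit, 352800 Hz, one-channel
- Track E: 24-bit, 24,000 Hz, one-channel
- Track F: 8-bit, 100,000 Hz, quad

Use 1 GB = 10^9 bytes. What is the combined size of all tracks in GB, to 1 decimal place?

43 minutes 1 second = 2,581 s.
Track A: 384,000 × 2,581 × 2 × 2 = 3,964,416,000 bytes.
Track B: 384,000 × 2,581 × 4 × 2 = 7,928,832,000 bytes.
Track C: 88,200 × 2,581 × 3 × 1 = 682,932,600 bytes.
Track D: 352,800 × 2,581 × 4 × 1 = 3,642,307,200 bytes.
Track E: 24,000 × 2,581 × 3 × 1 = 185,832,000 bytes.
Track F: 100,000 × 2,581 × 1 × 4 = 1,032,400,000 bytes.
Total = 17,436,719,800 bytes = 17.4 GB.

17.4 GB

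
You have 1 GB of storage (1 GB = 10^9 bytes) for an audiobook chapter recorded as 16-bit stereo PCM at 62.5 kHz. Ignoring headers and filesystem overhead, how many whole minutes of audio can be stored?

66 minutes

Uncompressed byte rate = 62,500 × 2 × 2 = 250,000 bytes/s.
Capacity = 1 × 1,000,000,000 = 1,000,000,000 bytes.
1,000,000,000 / 250,000 ≈ 4000 s → 66 minutes.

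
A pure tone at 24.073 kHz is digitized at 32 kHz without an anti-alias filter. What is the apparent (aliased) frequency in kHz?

Nyquist = 32,000/2 = 16,000 Hz; 24,073 Hz exceeds it.
Alias = |24,073 − 1×32,000| = |24,073 − 32,000| = 7,927 Hz = 7.927 kHz.

7.927 kHz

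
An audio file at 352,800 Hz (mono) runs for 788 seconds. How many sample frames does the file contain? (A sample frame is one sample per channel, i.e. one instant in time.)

278,006,400 sample frames

352,800 samples/s × 788 s = 278,006,400 frames.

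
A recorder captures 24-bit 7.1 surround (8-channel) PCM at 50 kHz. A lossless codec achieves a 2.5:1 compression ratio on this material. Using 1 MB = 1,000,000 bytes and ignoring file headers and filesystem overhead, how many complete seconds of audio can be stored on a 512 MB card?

1,066 seconds

Uncompressed byte rate = 50,000 × 3 × 8 = 1,200,000 bytes/s.
After 2.5:1 compression, effective rate ≈ 480000 bytes/s.
Capacity = 512 × 1,000,000 = 512,000,000 bytes.
512,000,000 / effective rate ≈ 1066.67 s → 1,066 seconds.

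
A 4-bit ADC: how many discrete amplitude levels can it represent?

16 levels

2^4 = 16.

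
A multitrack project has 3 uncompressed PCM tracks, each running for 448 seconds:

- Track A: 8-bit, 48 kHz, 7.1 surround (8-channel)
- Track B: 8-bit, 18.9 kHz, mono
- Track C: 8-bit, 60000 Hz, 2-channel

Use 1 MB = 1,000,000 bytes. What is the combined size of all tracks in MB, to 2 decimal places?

234.26 MB

Track A: 48,000 × 448 × 1 × 8 = 172,032,000 bytes.
Track B: 18,900 × 448 × 1 × 1 = 8,467,200 bytes.
Track C: 60,000 × 448 × 1 × 2 = 53,760,000 bytes.
Total = 234,259,200 bytes = 234.26 MB.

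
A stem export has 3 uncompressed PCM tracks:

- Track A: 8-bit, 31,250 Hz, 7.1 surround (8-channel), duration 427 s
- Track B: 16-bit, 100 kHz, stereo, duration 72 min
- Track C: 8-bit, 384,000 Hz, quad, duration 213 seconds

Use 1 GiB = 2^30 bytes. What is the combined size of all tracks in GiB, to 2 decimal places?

2.01 GiB

Track A: 31,250 × 427 × 1 × 8 = 106,750,000 bytes.
Track B: 72 min = 4,320 s; 100,000 × 4,320 × 2 × 2 = 1,728,000,000 bytes.
Track C: 384,000 × 213 × 1 × 4 = 327,168,000 bytes.
Total = 2,161,918,000 bytes = 2.01 GiB.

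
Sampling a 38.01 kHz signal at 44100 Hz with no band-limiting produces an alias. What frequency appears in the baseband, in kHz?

Nyquist = 44,100/2 = 22,050 Hz; 38,010 Hz exceeds it.
Alias = |38,010 − 1×44,100| = |38,010 − 44,100| = 6,090 Hz = 6.09 kHz.

6.09 kHz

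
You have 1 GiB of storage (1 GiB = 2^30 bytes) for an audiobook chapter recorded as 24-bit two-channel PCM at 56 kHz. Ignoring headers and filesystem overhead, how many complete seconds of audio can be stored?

Uncompressed byte rate = 56,000 × 3 × 2 = 336,000 bytes/s.
Capacity = 1 × 1,073,741,824 = 1,073,741,824 bytes.
1,073,741,824 / 336,000 ≈ 3195.66 s → 3,195 seconds.

3,195 seconds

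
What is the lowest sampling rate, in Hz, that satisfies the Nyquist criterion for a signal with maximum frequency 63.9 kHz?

127,800 Hz

Minimum sample rate = 2 × 63,900 Hz = 127,800 Hz.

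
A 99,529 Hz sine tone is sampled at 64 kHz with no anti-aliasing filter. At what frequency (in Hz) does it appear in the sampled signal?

Nyquist = 64,000/2 = 32,000 Hz; 99,529 Hz exceeds it.
Alias = |99,529 − 2×64,000| = |99,529 − 128,000| = 28,471 Hz.

28,471 Hz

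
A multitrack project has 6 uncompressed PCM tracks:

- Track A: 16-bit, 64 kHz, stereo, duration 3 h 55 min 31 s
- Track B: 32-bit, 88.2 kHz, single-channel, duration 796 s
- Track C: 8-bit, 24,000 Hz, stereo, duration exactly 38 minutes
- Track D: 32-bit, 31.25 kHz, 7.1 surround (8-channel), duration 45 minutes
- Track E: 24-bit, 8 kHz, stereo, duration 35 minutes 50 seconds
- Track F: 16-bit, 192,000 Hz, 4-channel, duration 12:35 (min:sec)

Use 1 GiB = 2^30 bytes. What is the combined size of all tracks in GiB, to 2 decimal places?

Track A: 3 h 55 min 31 s = 14,131 s; 64,000 × 14,131 × 2 × 2 = 3,617,536,000 bytes.
Track B: 88,200 × 796 × 4 × 1 = 280,828,800 bytes.
Track C: exactly 38 minutes = 2,280 s; 24,000 × 2,280 × 1 × 2 = 109,440,000 bytes.
Track D: 45 minutes = 2,700 s; 31,250 × 2,700 × 4 × 8 = 2,700,000,000 bytes.
Track E: 35 minutes 50 seconds = 2,150 s; 8,000 × 2,150 × 3 × 2 = 103,200,000 bytes.
Track F: 12:35 (min:sec) = 755 s; 192,000 × 755 × 2 × 4 = 1,159,680,000 bytes.
Total = 7,970,684,800 bytes = 7.42 GiB.

7.42 GiB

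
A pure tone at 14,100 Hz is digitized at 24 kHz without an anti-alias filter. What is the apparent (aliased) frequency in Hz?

Nyquist = 24,000/2 = 12,000 Hz; 14,100 Hz exceeds it.
Alias = |14,100 − 1×24,000| = |14,100 − 24,000| = 9,900 Hz.

9,900 Hz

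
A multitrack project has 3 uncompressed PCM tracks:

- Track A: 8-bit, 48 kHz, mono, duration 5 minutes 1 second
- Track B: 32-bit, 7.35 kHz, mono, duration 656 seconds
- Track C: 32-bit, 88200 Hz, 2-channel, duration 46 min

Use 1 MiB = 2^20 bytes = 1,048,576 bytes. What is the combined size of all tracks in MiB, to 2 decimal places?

Track A: 5 minutes 1 second = 301 s; 48,000 × 301 × 1 × 1 = 14,448,000 bytes.
Track B: 7,350 × 656 × 4 × 1 = 19,286,400 bytes.
Track C: 46 min = 2,760 s; 88,200 × 2,760 × 4 × 2 = 1,947,456,000 bytes.
Total = 1,981,190,400 bytes = 1889.41 MiB.

1889.41 MiB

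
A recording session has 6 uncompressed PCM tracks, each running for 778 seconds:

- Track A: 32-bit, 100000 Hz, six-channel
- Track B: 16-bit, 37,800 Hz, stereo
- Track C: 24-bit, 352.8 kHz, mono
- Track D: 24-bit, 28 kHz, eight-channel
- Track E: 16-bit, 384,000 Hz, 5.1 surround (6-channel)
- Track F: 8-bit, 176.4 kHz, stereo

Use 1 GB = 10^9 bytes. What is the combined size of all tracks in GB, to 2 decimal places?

Track A: 100,000 × 778 × 4 × 6 = 1,867,200,000 bytes.
Track B: 37,800 × 778 × 2 × 2 = 117,633,600 bytes.
Track C: 352,800 × 778 × 3 × 1 = 823,435,200 bytes.
Track D: 28,000 × 778 × 3 × 8 = 522,816,000 bytes.
Track E: 384,000 × 778 × 2 × 6 = 3,585,024,000 bytes.
Track F: 176,400 × 778 × 1 × 2 = 274,478,400 bytes.
Total = 7,190,587,200 bytes = 7.19 GB.

7.19 GB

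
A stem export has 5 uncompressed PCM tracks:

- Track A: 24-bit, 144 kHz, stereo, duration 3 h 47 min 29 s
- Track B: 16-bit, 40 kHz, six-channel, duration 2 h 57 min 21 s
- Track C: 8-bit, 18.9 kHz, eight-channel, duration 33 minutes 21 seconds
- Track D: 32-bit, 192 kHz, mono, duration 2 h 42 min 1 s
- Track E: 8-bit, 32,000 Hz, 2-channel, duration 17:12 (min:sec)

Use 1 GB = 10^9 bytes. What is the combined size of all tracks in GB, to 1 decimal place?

24.7 GB

Track A: 3 h 47 min 29 s = 13,649 s; 144,000 × 13,649 × 3 × 2 = 11,792,736,000 bytes.
Track B: 2 h 57 min 21 s = 10,641 s; 40,000 × 10,641 × 2 × 6 = 5,107,680,000 bytes.
Track C: 33 minutes 21 seconds = 2,001 s; 18,900 × 2,001 × 1 × 8 = 302,551,200 bytes.
Track D: 2 h 42 min 1 s = 9,721 s; 192,000 × 9,721 × 4 × 1 = 7,465,728,000 bytes.
Track E: 17:12 (min:sec) = 1,032 s; 32,000 × 1,032 × 1 × 2 = 66,048,000 bytes.
Total = 24,734,743,200 bytes = 24.7 GB.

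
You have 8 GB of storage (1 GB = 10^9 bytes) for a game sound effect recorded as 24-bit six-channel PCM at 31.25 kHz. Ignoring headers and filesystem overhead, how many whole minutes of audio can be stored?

237 minutes

Uncompressed byte rate = 31,250 × 3 × 6 = 562,500 bytes/s.
Capacity = 8 × 1,000,000,000 = 8,000,000,000 bytes.
8,000,000,000 / 562,500 ≈ 14222.22 s → 237 minutes.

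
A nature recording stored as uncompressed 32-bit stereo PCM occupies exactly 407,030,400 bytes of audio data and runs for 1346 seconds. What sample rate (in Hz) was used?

Bytes = sample_rate × seconds × bytes_per_sample × channels.
sample_rate = 407,030,400 / (1,346 × 4 × 2) = 407,030,400 / 10,768 = 37,800 Hz.

37,800 Hz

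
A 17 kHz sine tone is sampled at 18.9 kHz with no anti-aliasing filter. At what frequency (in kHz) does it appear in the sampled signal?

Nyquist = 18,900/2 = 9,450 Hz; 17,000 Hz exceeds it.
Alias = |17,000 − 1×18,900| = |17,000 − 18,900| = 1,900 Hz = 1.9 kHz.

1.9 kHz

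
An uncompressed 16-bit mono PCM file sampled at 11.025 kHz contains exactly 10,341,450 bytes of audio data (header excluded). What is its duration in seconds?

Byte rate = 11,025 × 2 × 1 = 22,050 bytes/s.
Duration = 10,341,450 / 22,050 = 469 s.

469 seconds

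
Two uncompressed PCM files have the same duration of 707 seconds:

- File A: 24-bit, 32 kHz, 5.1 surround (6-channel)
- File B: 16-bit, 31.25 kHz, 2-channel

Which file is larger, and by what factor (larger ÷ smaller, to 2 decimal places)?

File A, by a factor of 4.61

File A: 32,000 × 3 × 6 = 576,000 bytes/s.
File B: 31,250 × 2 × 2 = 125,000 bytes/s.
File A is larger; ratio = 407,232,000 / 88,375,000 = 4.61.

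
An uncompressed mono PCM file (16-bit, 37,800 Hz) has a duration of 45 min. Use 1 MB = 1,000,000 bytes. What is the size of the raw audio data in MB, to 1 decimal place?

204.1 MB

Duration = 45 min = 2,700 s.
Bytes = 37,800 samples/s × 2,700 s × 2 bytes/sample × 1 ch = 204,120,000 bytes.
204,120,000 / 1,000,000 = 204.1 MB.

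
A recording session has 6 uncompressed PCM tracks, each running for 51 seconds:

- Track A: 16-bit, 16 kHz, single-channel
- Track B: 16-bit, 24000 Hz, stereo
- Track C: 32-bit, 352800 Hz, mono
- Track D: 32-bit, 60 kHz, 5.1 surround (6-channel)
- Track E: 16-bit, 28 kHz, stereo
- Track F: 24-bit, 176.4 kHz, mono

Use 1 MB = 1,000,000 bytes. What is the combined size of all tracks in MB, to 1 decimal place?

184.6 MB

Track A: 16,000 × 51 × 2 × 1 = 1,632,000 bytes.
Track B: 24,000 × 51 × 2 × 2 = 4,896,000 bytes.
Track C: 352,800 × 51 × 4 × 1 = 71,971,200 bytes.
Track D: 60,000 × 51 × 4 × 6 = 73,440,000 bytes.
Track E: 28,000 × 51 × 2 × 2 = 5,712,000 bytes.
Track F: 176,400 × 51 × 3 × 1 = 26,989,200 bytes.
Total = 184,640,400 bytes = 184.6 MB.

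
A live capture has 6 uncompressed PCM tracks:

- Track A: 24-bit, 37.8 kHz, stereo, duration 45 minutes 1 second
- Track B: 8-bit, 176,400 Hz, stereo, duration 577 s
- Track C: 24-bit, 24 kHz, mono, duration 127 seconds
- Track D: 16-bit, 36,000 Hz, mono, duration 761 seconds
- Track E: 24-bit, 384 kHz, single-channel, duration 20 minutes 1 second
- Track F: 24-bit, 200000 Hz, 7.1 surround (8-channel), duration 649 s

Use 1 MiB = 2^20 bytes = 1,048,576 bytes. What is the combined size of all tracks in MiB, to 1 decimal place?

5129.7 MiB

Track A: 45 minutes 1 second = 2,701 s; 37,800 × 2,701 × 3 × 2 = 612,586,800 bytes.
Track B: 176,400 × 577 × 1 × 2 = 203,565,600 bytes.
Track C: 24,000 × 127 × 3 × 1 = 9,144,000 bytes.
Track D: 36,000 × 761 × 2 × 1 = 54,792,000 bytes.
Track E: 20 minutes 1 second = 1,201 s; 384,000 × 1,201 × 3 × 1 = 1,383,552,000 bytes.
Track F: 200,000 × 649 × 3 × 8 = 3,115,200,000 bytes.
Total = 5,378,840,400 bytes = 5129.7 MiB.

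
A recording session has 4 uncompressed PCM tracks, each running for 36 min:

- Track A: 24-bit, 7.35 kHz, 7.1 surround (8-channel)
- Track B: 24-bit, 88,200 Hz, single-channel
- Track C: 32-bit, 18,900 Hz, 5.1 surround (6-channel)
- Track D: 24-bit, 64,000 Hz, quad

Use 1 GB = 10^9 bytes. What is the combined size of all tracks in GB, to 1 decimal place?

3.6 GB

36 min = 2,160 s.
Track A: 7,350 × 2,160 × 3 × 8 = 381,024,000 bytes.
Track B: 88,200 × 2,160 × 3 × 1 = 571,536,000 bytes.
Track C: 18,900 × 2,160 × 4 × 6 = 979,776,000 bytes.
Track D: 64,000 × 2,160 × 3 × 4 = 1,658,880,000 bytes.
Total = 3,591,216,000 bytes = 3.6 GB.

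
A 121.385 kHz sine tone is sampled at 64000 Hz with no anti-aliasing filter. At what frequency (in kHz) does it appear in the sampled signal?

6.615 kHz

Nyquist = 64,000/2 = 32,000 Hz; 121,385 Hz exceeds it.
Alias = |121,385 − 2×64,000| = |121,385 − 128,000| = 6,615 Hz = 6.615 kHz.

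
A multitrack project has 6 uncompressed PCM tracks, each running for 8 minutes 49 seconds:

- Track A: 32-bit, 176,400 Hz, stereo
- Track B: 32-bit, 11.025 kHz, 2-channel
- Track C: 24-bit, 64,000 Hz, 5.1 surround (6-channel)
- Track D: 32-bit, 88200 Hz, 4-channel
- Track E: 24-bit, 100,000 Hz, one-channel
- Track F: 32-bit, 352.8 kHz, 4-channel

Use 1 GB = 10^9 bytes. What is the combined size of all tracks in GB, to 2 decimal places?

8 minutes 49 seconds = 529 s.
Track A: 176,400 × 529 × 4 × 2 = 746,524,800 bytes.
Track B: 11,025 × 529 × 4 × 2 = 46,657,800 bytes.
Track C: 64,000 × 529 × 3 × 6 = 609,408,000 bytes.
Track D: 88,200 × 529 × 4 × 4 = 746,524,800 bytes.
Track E: 100,000 × 529 × 3 × 1 = 158,700,000 bytes.
Track F: 352,800 × 529 × 4 × 4 = 2,986,099,200 bytes.
Total = 5,293,914,600 bytes = 5.29 GB.

5.29 GB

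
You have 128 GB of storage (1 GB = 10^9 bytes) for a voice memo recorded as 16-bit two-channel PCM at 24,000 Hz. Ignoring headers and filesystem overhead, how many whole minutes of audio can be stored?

22,222 minutes

Uncompressed byte rate = 24,000 × 2 × 2 = 96,000 bytes/s.
Capacity = 128 × 1,000,000,000 = 128,000,000,000 bytes.
128,000,000,000 / 96,000 ≈ 1333333.33 s → 22,222 minutes.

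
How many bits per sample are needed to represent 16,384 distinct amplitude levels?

log2(16,384) = 14.

14 bits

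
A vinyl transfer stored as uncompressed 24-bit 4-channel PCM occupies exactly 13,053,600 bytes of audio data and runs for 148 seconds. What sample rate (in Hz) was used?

7,350 Hz

Bytes = sample_rate × seconds × bytes_per_sample × channels.
sample_rate = 13,053,600 / (148 × 3 × 4) = 13,053,600 / 1,776 = 7,350 Hz.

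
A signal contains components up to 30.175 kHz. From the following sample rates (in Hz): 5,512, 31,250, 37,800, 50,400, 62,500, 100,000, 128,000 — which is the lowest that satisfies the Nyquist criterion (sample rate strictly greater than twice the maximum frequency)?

Need sample rate > 2 × 30,175 = 60,350 Hz.
Lowest listed rate above 60,350 Hz is 62,500 Hz.

62,500 Hz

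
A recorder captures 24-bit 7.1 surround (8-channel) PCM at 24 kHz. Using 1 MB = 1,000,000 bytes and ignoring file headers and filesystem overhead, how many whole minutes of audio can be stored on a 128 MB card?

Uncompressed byte rate = 24,000 × 3 × 8 = 576,000 bytes/s.
Capacity = 128 × 1,000,000 = 128,000,000 bytes.
128,000,000 / 576,000 ≈ 222.22 s → 3 minutes.

3 minutes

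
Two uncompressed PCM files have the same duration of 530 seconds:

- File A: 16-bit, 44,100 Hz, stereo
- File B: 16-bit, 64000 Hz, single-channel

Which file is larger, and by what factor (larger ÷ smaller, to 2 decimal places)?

File A: 44,100 × 2 × 2 = 176,400 bytes/s.
File B: 64,000 × 2 × 1 = 128,000 bytes/s.
File A is larger; ratio = 93,492,000 / 67,840,000 = 1.38.

File A, by a factor of 1.38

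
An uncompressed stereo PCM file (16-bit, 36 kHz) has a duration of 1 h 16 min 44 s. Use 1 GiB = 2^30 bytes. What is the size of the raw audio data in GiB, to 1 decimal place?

0.6 GiB

Duration = 1 h 16 min 44 s = 4,604 s.
Bytes = 36,000 samples/s × 4,604 s × 2 bytes/sample × 2 ch = 662,976,000 bytes.
662,976,000 / 1,073,741,824 = 0.6 GiB.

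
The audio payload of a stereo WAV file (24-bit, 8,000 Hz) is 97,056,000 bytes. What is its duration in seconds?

Byte rate = 8,000 × 3 × 2 = 48,000 bytes/s.
Duration = 97,056,000 / 48,000 = 2,022 s.

2,022 seconds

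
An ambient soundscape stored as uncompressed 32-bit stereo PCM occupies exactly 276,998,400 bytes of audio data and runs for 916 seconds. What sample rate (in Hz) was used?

37,800 Hz

Bytes = sample_rate × seconds × bytes_per_sample × channels.
sample_rate = 276,998,400 / (916 × 4 × 2) = 276,998,400 / 7,328 = 37,800 Hz.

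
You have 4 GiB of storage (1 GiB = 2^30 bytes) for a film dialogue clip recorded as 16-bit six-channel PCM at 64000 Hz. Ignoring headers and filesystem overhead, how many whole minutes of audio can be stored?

Uncompressed byte rate = 64,000 × 2 × 6 = 768,000 bytes/s.
Capacity = 4 × 1,073,741,824 = 4,294,967,296 bytes.
4,294,967,296 / 768,000 ≈ 5592.41 s → 93 minutes.

93 minutes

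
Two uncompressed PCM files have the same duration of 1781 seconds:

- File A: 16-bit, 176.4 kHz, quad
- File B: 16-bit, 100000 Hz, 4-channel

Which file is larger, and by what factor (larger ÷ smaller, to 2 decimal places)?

File A: 176,400 × 2 × 4 = 1,411,200 bytes/s.
File B: 100,000 × 2 × 4 = 800,000 bytes/s.
File A is larger; ratio = 2,513,347,200 / 1,424,800,000 = 1.76.

File A, by a factor of 1.76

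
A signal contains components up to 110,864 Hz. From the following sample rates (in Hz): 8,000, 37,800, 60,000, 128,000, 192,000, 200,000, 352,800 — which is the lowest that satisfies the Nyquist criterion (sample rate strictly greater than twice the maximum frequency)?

352,800 Hz

Need sample rate > 2 × 110,864 = 221,728 Hz.
Lowest listed rate above 221,728 Hz is 352,800 Hz.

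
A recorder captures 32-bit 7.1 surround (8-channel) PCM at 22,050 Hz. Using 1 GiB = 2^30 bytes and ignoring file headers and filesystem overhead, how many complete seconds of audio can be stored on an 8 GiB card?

12,173 seconds

Uncompressed byte rate = 22,050 × 4 × 8 = 705,600 bytes/s.
Capacity = 8 × 1,073,741,824 = 8,589,934,592 bytes.
8,589,934,592 / 705,600 ≈ 12173.94 s → 12,173 seconds.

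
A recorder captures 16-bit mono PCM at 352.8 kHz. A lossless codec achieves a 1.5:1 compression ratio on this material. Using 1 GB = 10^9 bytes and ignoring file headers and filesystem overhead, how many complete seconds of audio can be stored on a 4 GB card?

8,503 seconds

Uncompressed byte rate = 352,800 × 2 × 1 = 705,600 bytes/s.
After 1.5:1 compression, effective rate ≈ 470400 bytes/s.
Capacity = 4 × 1,000,000,000 = 4,000,000,000 bytes.
4,000,000,000 / effective rate ≈ 8503.4 s → 8,503 seconds.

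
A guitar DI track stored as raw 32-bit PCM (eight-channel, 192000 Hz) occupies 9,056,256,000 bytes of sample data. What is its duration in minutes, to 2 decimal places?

Byte rate = 192,000 × 4 × 8 = 6,144,000 bytes/s.
Duration = 9,056,256,000 / 6,144,000 = 1,474 s.
1,474 s / 60 = 24.57 minutes.

24.57 minutes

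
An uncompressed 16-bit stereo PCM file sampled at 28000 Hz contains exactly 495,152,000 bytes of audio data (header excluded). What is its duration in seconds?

4,421 seconds

Byte rate = 28,000 × 2 × 2 = 112,000 bytes/s.
Duration = 495,152,000 / 112,000 = 4,421 s.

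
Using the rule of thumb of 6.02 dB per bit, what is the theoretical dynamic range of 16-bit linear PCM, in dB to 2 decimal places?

96.32 dB

16 × 6.02 = 96.32 dB.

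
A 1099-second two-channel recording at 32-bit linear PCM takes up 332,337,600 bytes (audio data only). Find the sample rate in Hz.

Bytes = sample_rate × seconds × bytes_per_sample × channels.
sample_rate = 332,337,600 / (1,099 × 4 × 2) = 332,337,600 / 8,792 = 37,800 Hz.

37,800 Hz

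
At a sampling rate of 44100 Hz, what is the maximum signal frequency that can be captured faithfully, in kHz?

22.05 kHz

Nyquist frequency = sample rate / 2 = 44,100 / 2 = 22.05 kHz.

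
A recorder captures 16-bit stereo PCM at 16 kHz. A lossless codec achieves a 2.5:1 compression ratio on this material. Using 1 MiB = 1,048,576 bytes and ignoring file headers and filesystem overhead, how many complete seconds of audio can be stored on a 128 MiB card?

5,242 seconds

Uncompressed byte rate = 16,000 × 2 × 2 = 64,000 bytes/s.
After 2.5:1 compression, effective rate ≈ 25600 bytes/s.
Capacity = 128 × 1,048,576 = 134,217,728 bytes.
134,217,728 / effective rate ≈ 5242.88 s → 5,242 seconds.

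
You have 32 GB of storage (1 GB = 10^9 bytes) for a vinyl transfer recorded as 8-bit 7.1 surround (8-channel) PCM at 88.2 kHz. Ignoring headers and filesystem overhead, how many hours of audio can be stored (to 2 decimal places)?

12.60 hours

Uncompressed byte rate = 88,200 × 1 × 8 = 705,600 bytes/s.
Capacity = 32 × 1,000,000,000 = 32,000,000,000 bytes.
32,000,000,000 / 705,600 ≈ 45351.47 s → 12.60 hours.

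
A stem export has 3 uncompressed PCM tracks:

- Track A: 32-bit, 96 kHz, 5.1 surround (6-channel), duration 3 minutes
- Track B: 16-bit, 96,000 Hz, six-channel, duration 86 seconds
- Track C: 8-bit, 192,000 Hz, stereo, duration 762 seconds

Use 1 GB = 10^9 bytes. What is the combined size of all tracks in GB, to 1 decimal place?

0.8 GB

Track A: 3 minutes = 180 s; 96,000 × 180 × 4 × 6 = 414,720,000 bytes.
Track B: 96,000 × 86 × 2 × 6 = 99,072,000 bytes.
Track C: 192,000 × 762 × 1 × 2 = 292,608,000 bytes.
Total = 806,400,000 bytes = 0.8 GB.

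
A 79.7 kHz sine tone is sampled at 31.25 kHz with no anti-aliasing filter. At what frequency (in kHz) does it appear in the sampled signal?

Nyquist = 31,250/2 = 15,625 Hz; 79,700 Hz exceeds it.
Alias = |79,700 − 3×31,250| = |79,700 − 93,750| = 14,050 Hz = 14.05 kHz.

14.05 kHz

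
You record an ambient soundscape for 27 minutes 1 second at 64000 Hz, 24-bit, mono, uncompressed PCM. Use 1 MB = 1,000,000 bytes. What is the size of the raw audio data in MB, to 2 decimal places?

311.23 MB

Duration = 27 minutes 1 second = 1,621 s.
Bytes = 64,000 samples/s × 1,621 s × 3 bytes/sample × 1 ch = 311,232,000 bytes.
311,232,000 / 1,000,000 = 311.23 MB.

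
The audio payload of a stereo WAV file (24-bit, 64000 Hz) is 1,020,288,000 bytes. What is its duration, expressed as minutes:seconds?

44:17

Byte rate = 64,000 × 3 × 2 = 384,000 bytes/s.
Duration = 1,020,288,000 / 384,000 = 2,657 s.
2,657 s = 44:17.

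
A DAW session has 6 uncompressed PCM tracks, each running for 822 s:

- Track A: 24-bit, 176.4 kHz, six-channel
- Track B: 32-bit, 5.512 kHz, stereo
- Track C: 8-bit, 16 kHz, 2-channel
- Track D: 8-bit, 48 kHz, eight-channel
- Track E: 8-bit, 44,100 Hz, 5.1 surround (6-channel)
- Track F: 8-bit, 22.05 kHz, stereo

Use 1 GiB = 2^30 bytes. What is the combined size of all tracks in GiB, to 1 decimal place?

3.0 GiB

Track A: 176,400 × 822 × 3 × 6 = 2,610,014,400 bytes.
Track B: 5,512 × 822 × 4 × 2 = 36,246,912 bytes.
Track C: 16,000 × 822 × 1 × 2 = 26,304,000 bytes.
Track D: 48,000 × 822 × 1 × 8 = 315,648,000 bytes.
Track E: 44,100 × 822 × 1 × 6 = 217,501,200 bytes.
Track F: 22,050 × 822 × 1 × 2 = 36,250,200 bytes.
Total = 3,241,964,712 bytes = 3.0 GiB.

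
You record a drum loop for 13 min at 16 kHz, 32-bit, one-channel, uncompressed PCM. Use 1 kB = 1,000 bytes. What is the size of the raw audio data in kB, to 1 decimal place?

49920.0 kB

Duration = 13 min = 780 s.
Bytes = 16,000 samples/s × 780 s × 4 bytes/sample × 1 ch = 49,920,000 bytes.
49,920,000 / 1,000 = 49920.0 kB.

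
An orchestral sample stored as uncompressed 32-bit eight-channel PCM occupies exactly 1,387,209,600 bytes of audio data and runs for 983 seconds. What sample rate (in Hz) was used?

44,100 Hz

Bytes = sample_rate × seconds × bytes_per_sample × channels.
sample_rate = 1,387,209,600 / (983 × 4 × 8) = 1,387,209,600 / 31,456 = 44,100 Hz.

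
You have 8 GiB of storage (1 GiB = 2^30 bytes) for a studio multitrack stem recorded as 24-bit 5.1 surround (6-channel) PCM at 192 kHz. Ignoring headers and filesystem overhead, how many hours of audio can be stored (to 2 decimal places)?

Uncompressed byte rate = 192,000 × 3 × 6 = 3,456,000 bytes/s.
Capacity = 8 × 1,073,741,824 = 8,589,934,592 bytes.
8,589,934,592 / 3,456,000 ≈ 2485.51 s → 0.69 hours.

0.69 hours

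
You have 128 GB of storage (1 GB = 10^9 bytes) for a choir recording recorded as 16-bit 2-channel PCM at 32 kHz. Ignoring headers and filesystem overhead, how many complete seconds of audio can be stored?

Uncompressed byte rate = 32,000 × 2 × 2 = 128,000 bytes/s.
Capacity = 128 × 1,000,000,000 = 128,000,000,000 bytes.
128,000,000,000 / 128,000 ≈ 1000000 s → 1,000,000 seconds.

1,000,000 seconds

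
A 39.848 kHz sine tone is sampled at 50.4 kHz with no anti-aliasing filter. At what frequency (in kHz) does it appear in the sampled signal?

10.552 kHz

Nyquist = 50,400/2 = 25,200 Hz; 39,848 Hz exceeds it.
Alias = |39,848 − 1×50,400| = |39,848 − 50,400| = 10,552 Hz = 10.552 kHz.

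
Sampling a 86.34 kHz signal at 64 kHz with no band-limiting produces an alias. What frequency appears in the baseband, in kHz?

Nyquist = 64,000/2 = 32,000 Hz; 86,340 Hz exceeds it.
Alias = |86,340 − 1×64,000| = |86,340 − 64,000| = 22,340 Hz = 22.34 kHz.

22.34 kHz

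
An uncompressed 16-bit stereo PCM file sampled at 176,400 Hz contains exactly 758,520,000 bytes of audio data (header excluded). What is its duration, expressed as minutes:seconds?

17:55

Byte rate = 176,400 × 2 × 2 = 705,600 bytes/s.
Duration = 758,520,000 / 705,600 = 1,075 s.
1,075 s = 17:55.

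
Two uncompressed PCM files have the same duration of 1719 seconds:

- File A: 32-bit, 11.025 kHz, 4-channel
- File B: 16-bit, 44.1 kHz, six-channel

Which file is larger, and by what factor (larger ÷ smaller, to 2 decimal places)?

File A: 11,025 × 4 × 4 = 176,400 bytes/s.
File B: 44,100 × 2 × 6 = 529,200 bytes/s.
File B is larger; ratio = 909,694,800 / 303,231,600 = 3.00.

File B, by a factor of 3.00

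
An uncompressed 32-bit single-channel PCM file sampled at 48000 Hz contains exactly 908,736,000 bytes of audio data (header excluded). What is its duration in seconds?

Byte rate = 48,000 × 4 × 1 = 192,000 bytes/s.
Duration = 908,736,000 / 192,000 = 4,733 s.

4,733 seconds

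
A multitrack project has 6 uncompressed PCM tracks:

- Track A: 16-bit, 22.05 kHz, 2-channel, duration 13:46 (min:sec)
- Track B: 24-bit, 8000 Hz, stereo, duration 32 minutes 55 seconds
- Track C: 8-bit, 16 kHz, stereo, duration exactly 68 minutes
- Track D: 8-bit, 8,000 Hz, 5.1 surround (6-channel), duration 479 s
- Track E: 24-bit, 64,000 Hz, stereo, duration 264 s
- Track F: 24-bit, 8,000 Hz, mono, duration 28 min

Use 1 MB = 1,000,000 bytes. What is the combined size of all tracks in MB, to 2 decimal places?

462.90 MB

Track A: 13:46 (min:sec) = 826 s; 22,050 × 826 × 2 × 2 = 72,853,200 bytes.
Track B: 32 minutes 55 seconds = 1,975 s; 8,000 × 1,975 × 3 × 2 = 94,800,000 bytes.
Track C: exactly 68 minutes = 4,080 s; 16,000 × 4,080 × 1 × 2 = 130,560,000 bytes.
Track D: 8,000 × 479 × 1 × 6 = 22,992,000 bytes.
Track E: 64,000 × 264 × 3 × 2 = 101,376,000 bytes.
Track F: 28 min = 1,680 s; 8,000 × 1,680 × 3 × 1 = 40,320,000 bytes.
Total = 462,901,200 bytes = 462.90 MB.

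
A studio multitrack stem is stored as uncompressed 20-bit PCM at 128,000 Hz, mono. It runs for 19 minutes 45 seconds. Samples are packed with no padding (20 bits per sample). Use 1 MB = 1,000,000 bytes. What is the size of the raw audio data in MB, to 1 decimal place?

Duration = 19 minutes 45 seconds = 1,185 s.
Bits = 128,000 × 1,185 × 20 × 1 = 3,033,600,000 bits = 379,200,000 bytes.
379,200,000 / 1,000,000 = 379.2 MB.

379.2 MB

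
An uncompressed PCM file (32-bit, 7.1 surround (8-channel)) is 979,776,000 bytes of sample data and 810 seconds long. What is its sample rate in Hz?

37,800 Hz

Bytes = sample_rate × seconds × bytes_per_sample × channels.
sample_rate = 979,776,000 / (810 × 4 × 8) = 979,776,000 / 25,920 = 37,800 Hz.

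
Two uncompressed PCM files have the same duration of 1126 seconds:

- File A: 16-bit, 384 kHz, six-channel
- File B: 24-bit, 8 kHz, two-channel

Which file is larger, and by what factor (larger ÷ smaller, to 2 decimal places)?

File A, by a factor of 96.00

File A: 384,000 × 2 × 6 = 4,608,000 bytes/s.
File B: 8,000 × 3 × 2 = 48,000 bytes/s.
File A is larger; ratio = 5,188,608,000 / 54,048,000 = 96.00.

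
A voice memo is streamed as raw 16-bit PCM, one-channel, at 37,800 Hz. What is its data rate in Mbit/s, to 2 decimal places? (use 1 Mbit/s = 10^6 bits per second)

0.60 Mbit/s

Bit rate = 37,800 × 16 × 1 = 604,800 bits/s.
= 0.60 Mbit/s.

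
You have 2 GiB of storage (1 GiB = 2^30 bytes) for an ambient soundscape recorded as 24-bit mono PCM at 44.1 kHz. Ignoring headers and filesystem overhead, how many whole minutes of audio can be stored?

Uncompressed byte rate = 44,100 × 3 × 1 = 132,300 bytes/s.
Capacity = 2 × 1,073,741,824 = 2,147,483,648 bytes.
2,147,483,648 / 132,300 ≈ 16231.92 s → 270 minutes.

270 minutes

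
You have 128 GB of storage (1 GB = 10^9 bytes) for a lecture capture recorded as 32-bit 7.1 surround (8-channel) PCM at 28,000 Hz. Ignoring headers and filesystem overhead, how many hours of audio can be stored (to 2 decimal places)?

39.68 hours

Uncompressed byte rate = 28,000 × 4 × 8 = 896,000 bytes/s.
Capacity = 128 × 1,000,000,000 = 128,000,000,000 bytes.
128,000,000,000 / 896,000 ≈ 142857.14 s → 39.68 hours.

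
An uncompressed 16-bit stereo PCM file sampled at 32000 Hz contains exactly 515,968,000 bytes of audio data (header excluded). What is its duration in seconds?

4,031 seconds

Byte rate = 32,000 × 2 × 2 = 128,000 bytes/s.
Duration = 515,968,000 / 128,000 = 4,031 s.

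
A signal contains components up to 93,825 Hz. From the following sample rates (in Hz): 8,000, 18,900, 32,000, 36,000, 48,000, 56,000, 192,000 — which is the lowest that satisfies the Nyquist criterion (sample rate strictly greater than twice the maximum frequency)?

192,000 Hz

Need sample rate > 2 × 93,825 = 187,650 Hz.
Lowest listed rate above 187,650 Hz is 192,000 Hz.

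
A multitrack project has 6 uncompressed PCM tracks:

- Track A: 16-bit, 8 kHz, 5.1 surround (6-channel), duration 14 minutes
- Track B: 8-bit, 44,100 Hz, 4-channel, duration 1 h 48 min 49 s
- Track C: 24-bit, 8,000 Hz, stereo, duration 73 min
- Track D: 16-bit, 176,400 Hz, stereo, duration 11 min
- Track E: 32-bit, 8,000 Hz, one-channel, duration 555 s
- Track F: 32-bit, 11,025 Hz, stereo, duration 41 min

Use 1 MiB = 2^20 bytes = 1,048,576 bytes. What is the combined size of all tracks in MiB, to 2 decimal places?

2043.75 MiB

Track A: 14 minutes = 840 s; 8,000 × 840 × 2 × 6 = 80,640,000 bytes.
Track B: 1 h 48 min 49 s = 6,529 s; 44,100 × 6,529 × 1 × 4 = 1,151,715,600 bytes.
Track C: 73 min = 4,380 s; 8,000 × 4,380 × 3 × 2 = 210,240,000 bytes.
Track D: 11 min = 660 s; 176,400 × 660 × 2 × 2 = 465,696,000 bytes.
Track E: 8,000 × 555 × 4 × 1 = 17,760,000 bytes.
Track F: 41 min = 2,460 s; 11,025 × 2,460 × 4 × 2 = 216,972,000 bytes.
Total = 2,143,023,600 bytes = 2043.75 MiB.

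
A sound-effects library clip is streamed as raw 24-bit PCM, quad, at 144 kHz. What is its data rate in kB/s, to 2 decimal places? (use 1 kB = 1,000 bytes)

Bit rate = 144,000 × 24 × 4 = 13,824,000 bits/s.
13,824,000 / 8 = 1,728,000 B/s = 1728.00 kB/s.

1728.00 kB/s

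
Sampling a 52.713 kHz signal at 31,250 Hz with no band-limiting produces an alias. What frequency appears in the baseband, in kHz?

9.787 kHz

Nyquist = 31,250/2 = 15,625 Hz; 52,713 Hz exceeds it.
Alias = |52,713 − 2×31,250| = |52,713 − 62,500| = 9,787 Hz = 9.787 kHz.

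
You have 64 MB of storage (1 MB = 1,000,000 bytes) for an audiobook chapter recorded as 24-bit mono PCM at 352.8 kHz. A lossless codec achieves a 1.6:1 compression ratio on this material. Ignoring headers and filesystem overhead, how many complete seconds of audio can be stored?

96 seconds

Uncompressed byte rate = 352,800 × 3 × 1 = 1,058,400 bytes/s.
After 1.6:1 compression, effective rate ≈ 661500 bytes/s.
Capacity = 64 × 1,000,000 = 64,000,000 bytes.
64,000,000 / effective rate ≈ 96.75 s → 96 seconds.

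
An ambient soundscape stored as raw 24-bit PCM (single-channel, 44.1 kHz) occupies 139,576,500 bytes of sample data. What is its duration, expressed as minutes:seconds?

17:35

Byte rate = 44,100 × 3 × 1 = 132,300 bytes/s.
Duration = 139,576,500 / 132,300 = 1,055 s.
1,055 s = 17:35.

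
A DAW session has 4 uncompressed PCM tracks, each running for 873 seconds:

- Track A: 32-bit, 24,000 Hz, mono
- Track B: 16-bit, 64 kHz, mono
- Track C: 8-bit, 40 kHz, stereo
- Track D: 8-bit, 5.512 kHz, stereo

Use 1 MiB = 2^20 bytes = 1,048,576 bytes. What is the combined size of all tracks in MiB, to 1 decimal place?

Track A: 24,000 × 873 × 4 × 1 = 83,808,000 bytes.
Track B: 64,000 × 873 × 2 × 1 = 111,744,000 bytes.
Track C: 40,000 × 873 × 1 × 2 = 69,840,000 bytes.
Track D: 5,512 × 873 × 1 × 2 = 9,623,952 bytes.
Total = 275,015,952 bytes = 262.3 MiB.

262.3 MiB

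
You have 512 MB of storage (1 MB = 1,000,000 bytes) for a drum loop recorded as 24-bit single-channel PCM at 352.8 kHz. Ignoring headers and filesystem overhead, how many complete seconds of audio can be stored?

483 seconds

Uncompressed byte rate = 352,800 × 3 × 1 = 1,058,400 bytes/s.
Capacity = 512 × 1,000,000 = 512,000,000 bytes.
512,000,000 / 1,058,400 ≈ 483.75 s → 483 seconds.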